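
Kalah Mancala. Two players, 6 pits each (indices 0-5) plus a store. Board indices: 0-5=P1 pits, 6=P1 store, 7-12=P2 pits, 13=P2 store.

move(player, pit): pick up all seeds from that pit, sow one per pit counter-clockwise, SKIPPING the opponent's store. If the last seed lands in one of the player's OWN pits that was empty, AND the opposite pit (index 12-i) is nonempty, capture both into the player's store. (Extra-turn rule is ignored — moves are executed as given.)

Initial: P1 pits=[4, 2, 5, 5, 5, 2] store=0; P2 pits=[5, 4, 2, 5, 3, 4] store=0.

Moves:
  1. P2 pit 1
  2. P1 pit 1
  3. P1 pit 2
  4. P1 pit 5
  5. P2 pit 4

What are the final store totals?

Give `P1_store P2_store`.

Answer: 2 1

Derivation:
Move 1: P2 pit1 -> P1=[4,2,5,5,5,2](0) P2=[5,0,3,6,4,5](0)
Move 2: P1 pit1 -> P1=[4,0,6,6,5,2](0) P2=[5,0,3,6,4,5](0)
Move 3: P1 pit2 -> P1=[4,0,0,7,6,3](1) P2=[6,1,3,6,4,5](0)
Move 4: P1 pit5 -> P1=[4,0,0,7,6,0](2) P2=[7,2,3,6,4,5](0)
Move 5: P2 pit4 -> P1=[5,1,0,7,6,0](2) P2=[7,2,3,6,0,6](1)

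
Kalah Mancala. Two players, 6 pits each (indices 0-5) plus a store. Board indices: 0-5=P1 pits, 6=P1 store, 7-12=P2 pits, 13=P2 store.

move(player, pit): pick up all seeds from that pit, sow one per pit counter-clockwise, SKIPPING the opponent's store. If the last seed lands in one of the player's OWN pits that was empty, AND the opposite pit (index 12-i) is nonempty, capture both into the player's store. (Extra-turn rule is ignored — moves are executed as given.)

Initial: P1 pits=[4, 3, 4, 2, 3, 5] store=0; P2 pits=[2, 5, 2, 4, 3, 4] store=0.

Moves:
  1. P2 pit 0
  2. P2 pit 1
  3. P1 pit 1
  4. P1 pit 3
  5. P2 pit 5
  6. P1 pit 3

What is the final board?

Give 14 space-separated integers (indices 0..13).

Answer: 6 1 6 0 6 6 1 0 0 4 5 4 0 2

Derivation:
Move 1: P2 pit0 -> P1=[4,3,4,2,3,5](0) P2=[0,6,3,4,3,4](0)
Move 2: P2 pit1 -> P1=[5,3,4,2,3,5](0) P2=[0,0,4,5,4,5](1)
Move 3: P1 pit1 -> P1=[5,0,5,3,4,5](0) P2=[0,0,4,5,4,5](1)
Move 4: P1 pit3 -> P1=[5,0,5,0,5,6](1) P2=[0,0,4,5,4,5](1)
Move 5: P2 pit5 -> P1=[6,1,6,1,5,6](1) P2=[0,0,4,5,4,0](2)
Move 6: P1 pit3 -> P1=[6,1,6,0,6,6](1) P2=[0,0,4,5,4,0](2)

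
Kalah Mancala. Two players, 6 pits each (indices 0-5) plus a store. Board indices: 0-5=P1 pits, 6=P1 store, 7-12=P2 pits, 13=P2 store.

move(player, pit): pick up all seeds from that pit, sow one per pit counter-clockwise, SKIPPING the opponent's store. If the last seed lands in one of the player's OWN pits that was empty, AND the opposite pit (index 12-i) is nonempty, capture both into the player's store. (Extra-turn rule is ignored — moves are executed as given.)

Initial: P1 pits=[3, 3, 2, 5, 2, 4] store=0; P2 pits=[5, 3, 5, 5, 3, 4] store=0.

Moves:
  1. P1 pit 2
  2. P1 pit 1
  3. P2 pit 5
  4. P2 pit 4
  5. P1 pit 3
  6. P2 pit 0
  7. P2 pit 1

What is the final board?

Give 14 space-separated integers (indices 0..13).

Answer: 5 1 2 0 5 5 1 0 0 8 8 2 3 4

Derivation:
Move 1: P1 pit2 -> P1=[3,3,0,6,3,4](0) P2=[5,3,5,5,3,4](0)
Move 2: P1 pit1 -> P1=[3,0,1,7,4,4](0) P2=[5,3,5,5,3,4](0)
Move 3: P2 pit5 -> P1=[4,1,2,7,4,4](0) P2=[5,3,5,5,3,0](1)
Move 4: P2 pit4 -> P1=[5,1,2,7,4,4](0) P2=[5,3,5,5,0,1](2)
Move 5: P1 pit3 -> P1=[5,1,2,0,5,5](1) P2=[6,4,6,6,0,1](2)
Move 6: P2 pit0 -> P1=[5,1,2,0,5,5](1) P2=[0,5,7,7,1,2](3)
Move 7: P2 pit1 -> P1=[5,1,2,0,5,5](1) P2=[0,0,8,8,2,3](4)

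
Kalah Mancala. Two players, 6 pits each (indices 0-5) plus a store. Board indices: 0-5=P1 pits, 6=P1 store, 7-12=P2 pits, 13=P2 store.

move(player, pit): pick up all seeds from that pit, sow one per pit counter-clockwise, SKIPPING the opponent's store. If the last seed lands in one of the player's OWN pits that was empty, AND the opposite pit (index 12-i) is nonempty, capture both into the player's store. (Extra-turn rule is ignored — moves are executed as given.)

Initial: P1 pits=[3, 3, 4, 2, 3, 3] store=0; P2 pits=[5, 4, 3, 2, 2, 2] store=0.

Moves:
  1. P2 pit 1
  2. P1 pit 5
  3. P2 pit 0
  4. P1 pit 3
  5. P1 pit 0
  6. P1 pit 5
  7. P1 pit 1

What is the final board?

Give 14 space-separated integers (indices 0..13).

Move 1: P2 pit1 -> P1=[3,3,4,2,3,3](0) P2=[5,0,4,3,3,3](0)
Move 2: P1 pit5 -> P1=[3,3,4,2,3,0](1) P2=[6,1,4,3,3,3](0)
Move 3: P2 pit0 -> P1=[3,3,4,2,3,0](1) P2=[0,2,5,4,4,4](1)
Move 4: P1 pit3 -> P1=[3,3,4,0,4,1](1) P2=[0,2,5,4,4,4](1)
Move 5: P1 pit0 -> P1=[0,4,5,0,4,1](7) P2=[0,2,0,4,4,4](1)
Move 6: P1 pit5 -> P1=[0,4,5,0,4,0](8) P2=[0,2,0,4,4,4](1)
Move 7: P1 pit1 -> P1=[0,0,6,1,5,1](8) P2=[0,2,0,4,4,4](1)

Answer: 0 0 6 1 5 1 8 0 2 0 4 4 4 1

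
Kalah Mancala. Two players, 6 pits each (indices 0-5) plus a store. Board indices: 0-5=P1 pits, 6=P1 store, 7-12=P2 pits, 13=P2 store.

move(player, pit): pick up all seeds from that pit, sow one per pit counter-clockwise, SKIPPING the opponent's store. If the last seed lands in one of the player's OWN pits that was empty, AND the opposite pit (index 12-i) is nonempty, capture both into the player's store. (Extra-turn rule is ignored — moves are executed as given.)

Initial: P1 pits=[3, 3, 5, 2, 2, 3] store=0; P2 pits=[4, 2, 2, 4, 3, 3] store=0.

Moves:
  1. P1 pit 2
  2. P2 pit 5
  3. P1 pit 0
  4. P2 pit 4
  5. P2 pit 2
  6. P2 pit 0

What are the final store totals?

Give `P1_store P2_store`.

Move 1: P1 pit2 -> P1=[3,3,0,3,3,4](1) P2=[5,2,2,4,3,3](0)
Move 2: P2 pit5 -> P1=[4,4,0,3,3,4](1) P2=[5,2,2,4,3,0](1)
Move 3: P1 pit0 -> P1=[0,5,1,4,4,4](1) P2=[5,2,2,4,3,0](1)
Move 4: P2 pit4 -> P1=[1,5,1,4,4,4](1) P2=[5,2,2,4,0,1](2)
Move 5: P2 pit2 -> P1=[1,0,1,4,4,4](1) P2=[5,2,0,5,0,1](8)
Move 6: P2 pit0 -> P1=[1,0,1,4,4,4](1) P2=[0,3,1,6,1,2](8)

Answer: 1 8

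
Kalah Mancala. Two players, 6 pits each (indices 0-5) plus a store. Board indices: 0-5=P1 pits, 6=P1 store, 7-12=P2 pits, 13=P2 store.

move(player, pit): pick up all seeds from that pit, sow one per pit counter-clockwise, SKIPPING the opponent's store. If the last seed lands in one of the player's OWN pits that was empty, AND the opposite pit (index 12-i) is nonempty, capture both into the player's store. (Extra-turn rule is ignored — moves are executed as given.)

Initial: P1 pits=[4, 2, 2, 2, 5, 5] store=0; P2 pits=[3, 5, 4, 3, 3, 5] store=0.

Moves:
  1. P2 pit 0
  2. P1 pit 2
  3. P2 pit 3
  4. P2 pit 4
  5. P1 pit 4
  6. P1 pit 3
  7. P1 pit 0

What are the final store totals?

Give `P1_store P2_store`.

Move 1: P2 pit0 -> P1=[4,2,2,2,5,5](0) P2=[0,6,5,4,3,5](0)
Move 2: P1 pit2 -> P1=[4,2,0,3,6,5](0) P2=[0,6,5,4,3,5](0)
Move 3: P2 pit3 -> P1=[5,2,0,3,6,5](0) P2=[0,6,5,0,4,6](1)
Move 4: P2 pit4 -> P1=[6,3,0,3,6,5](0) P2=[0,6,5,0,0,7](2)
Move 5: P1 pit4 -> P1=[6,3,0,3,0,6](1) P2=[1,7,6,1,0,7](2)
Move 6: P1 pit3 -> P1=[6,3,0,0,1,7](2) P2=[1,7,6,1,0,7](2)
Move 7: P1 pit0 -> P1=[0,4,1,1,2,8](3) P2=[1,7,6,1,0,7](2)

Answer: 3 2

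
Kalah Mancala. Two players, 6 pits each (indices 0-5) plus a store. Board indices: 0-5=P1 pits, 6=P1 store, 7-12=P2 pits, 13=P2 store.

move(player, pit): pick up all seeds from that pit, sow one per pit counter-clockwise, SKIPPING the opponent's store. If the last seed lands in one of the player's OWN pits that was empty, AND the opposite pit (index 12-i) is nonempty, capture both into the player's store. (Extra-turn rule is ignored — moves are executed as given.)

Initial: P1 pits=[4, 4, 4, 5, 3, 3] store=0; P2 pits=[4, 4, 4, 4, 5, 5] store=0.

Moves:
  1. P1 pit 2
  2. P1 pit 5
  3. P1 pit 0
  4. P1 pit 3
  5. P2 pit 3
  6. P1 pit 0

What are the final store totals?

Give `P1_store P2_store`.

Answer: 3 1

Derivation:
Move 1: P1 pit2 -> P1=[4,4,0,6,4,4](1) P2=[4,4,4,4,5,5](0)
Move 2: P1 pit5 -> P1=[4,4,0,6,4,0](2) P2=[5,5,5,4,5,5](0)
Move 3: P1 pit0 -> P1=[0,5,1,7,5,0](2) P2=[5,5,5,4,5,5](0)
Move 4: P1 pit3 -> P1=[0,5,1,0,6,1](3) P2=[6,6,6,5,5,5](0)
Move 5: P2 pit3 -> P1=[1,6,1,0,6,1](3) P2=[6,6,6,0,6,6](1)
Move 6: P1 pit0 -> P1=[0,7,1,0,6,1](3) P2=[6,6,6,0,6,6](1)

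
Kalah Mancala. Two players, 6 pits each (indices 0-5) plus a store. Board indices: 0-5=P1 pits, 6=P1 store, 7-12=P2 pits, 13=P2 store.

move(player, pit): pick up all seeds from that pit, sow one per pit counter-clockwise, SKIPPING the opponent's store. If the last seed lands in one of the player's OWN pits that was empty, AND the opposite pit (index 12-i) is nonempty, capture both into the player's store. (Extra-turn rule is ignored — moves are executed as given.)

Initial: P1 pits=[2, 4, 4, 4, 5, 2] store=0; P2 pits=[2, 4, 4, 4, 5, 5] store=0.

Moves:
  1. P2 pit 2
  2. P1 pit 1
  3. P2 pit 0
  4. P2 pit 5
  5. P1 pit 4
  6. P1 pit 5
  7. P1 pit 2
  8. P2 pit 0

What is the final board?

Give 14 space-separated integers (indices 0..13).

Move 1: P2 pit2 -> P1=[2,4,4,4,5,2](0) P2=[2,4,0,5,6,6](1)
Move 2: P1 pit1 -> P1=[2,0,5,5,6,3](0) P2=[2,4,0,5,6,6](1)
Move 3: P2 pit0 -> P1=[2,0,5,0,6,3](0) P2=[0,5,0,5,6,6](7)
Move 4: P2 pit5 -> P1=[3,1,6,1,7,3](0) P2=[0,5,0,5,6,0](8)
Move 5: P1 pit4 -> P1=[3,1,6,1,0,4](1) P2=[1,6,1,6,7,0](8)
Move 6: P1 pit5 -> P1=[3,1,6,1,0,0](2) P2=[2,7,2,6,7,0](8)
Move 7: P1 pit2 -> P1=[3,1,0,2,1,1](3) P2=[3,8,2,6,7,0](8)
Move 8: P2 pit0 -> P1=[3,1,0,2,1,1](3) P2=[0,9,3,7,7,0](8)

Answer: 3 1 0 2 1 1 3 0 9 3 7 7 0 8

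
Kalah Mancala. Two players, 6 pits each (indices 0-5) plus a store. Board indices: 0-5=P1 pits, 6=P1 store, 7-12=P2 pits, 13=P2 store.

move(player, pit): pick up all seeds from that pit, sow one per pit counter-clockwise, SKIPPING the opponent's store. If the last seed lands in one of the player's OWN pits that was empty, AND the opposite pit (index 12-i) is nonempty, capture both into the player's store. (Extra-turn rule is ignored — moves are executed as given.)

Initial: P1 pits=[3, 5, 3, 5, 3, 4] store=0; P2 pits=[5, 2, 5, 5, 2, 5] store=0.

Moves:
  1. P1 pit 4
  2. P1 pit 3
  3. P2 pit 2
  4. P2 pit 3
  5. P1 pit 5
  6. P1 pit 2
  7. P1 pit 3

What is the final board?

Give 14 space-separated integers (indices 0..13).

Move 1: P1 pit4 -> P1=[3,5,3,5,0,5](1) P2=[6,2,5,5,2,5](0)
Move 2: P1 pit3 -> P1=[3,5,3,0,1,6](2) P2=[7,3,5,5,2,5](0)
Move 3: P2 pit2 -> P1=[4,5,3,0,1,6](2) P2=[7,3,0,6,3,6](1)
Move 4: P2 pit3 -> P1=[5,6,4,0,1,6](2) P2=[7,3,0,0,4,7](2)
Move 5: P1 pit5 -> P1=[5,6,4,0,1,0](3) P2=[8,4,1,1,5,7](2)
Move 6: P1 pit2 -> P1=[5,6,0,1,2,1](4) P2=[8,4,1,1,5,7](2)
Move 7: P1 pit3 -> P1=[5,6,0,0,3,1](4) P2=[8,4,1,1,5,7](2)

Answer: 5 6 0 0 3 1 4 8 4 1 1 5 7 2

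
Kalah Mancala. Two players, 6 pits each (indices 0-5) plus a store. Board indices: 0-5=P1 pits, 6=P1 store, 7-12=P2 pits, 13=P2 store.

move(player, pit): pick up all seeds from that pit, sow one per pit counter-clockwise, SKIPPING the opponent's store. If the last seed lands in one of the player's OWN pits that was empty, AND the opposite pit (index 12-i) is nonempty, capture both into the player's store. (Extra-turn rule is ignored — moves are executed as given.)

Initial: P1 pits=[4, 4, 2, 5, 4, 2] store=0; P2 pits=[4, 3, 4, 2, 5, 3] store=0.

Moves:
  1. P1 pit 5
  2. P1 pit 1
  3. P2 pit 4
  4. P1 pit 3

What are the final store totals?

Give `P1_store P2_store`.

Move 1: P1 pit5 -> P1=[4,4,2,5,4,0](1) P2=[5,3,4,2,5,3](0)
Move 2: P1 pit1 -> P1=[4,0,3,6,5,0](7) P2=[0,3,4,2,5,3](0)
Move 3: P2 pit4 -> P1=[5,1,4,6,5,0](7) P2=[0,3,4,2,0,4](1)
Move 4: P1 pit3 -> P1=[5,1,4,0,6,1](8) P2=[1,4,5,2,0,4](1)

Answer: 8 1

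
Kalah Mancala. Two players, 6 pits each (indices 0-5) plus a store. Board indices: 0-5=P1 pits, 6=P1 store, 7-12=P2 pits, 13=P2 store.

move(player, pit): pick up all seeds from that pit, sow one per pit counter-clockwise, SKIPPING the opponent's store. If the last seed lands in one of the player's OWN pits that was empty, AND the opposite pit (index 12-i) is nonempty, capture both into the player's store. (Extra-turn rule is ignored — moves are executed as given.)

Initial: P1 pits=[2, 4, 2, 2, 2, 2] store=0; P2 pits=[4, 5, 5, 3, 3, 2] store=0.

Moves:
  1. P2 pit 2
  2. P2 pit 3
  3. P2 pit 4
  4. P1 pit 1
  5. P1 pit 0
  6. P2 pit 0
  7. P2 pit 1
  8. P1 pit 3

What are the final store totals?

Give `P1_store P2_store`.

Answer: 2 6

Derivation:
Move 1: P2 pit2 -> P1=[3,4,2,2,2,2](0) P2=[4,5,0,4,4,3](1)
Move 2: P2 pit3 -> P1=[4,4,2,2,2,2](0) P2=[4,5,0,0,5,4](2)
Move 3: P2 pit4 -> P1=[5,5,3,2,2,2](0) P2=[4,5,0,0,0,5](3)
Move 4: P1 pit1 -> P1=[5,0,4,3,3,3](1) P2=[4,5,0,0,0,5](3)
Move 5: P1 pit0 -> P1=[0,1,5,4,4,4](1) P2=[4,5,0,0,0,5](3)
Move 6: P2 pit0 -> P1=[0,0,5,4,4,4](1) P2=[0,6,1,1,0,5](5)
Move 7: P2 pit1 -> P1=[1,0,5,4,4,4](1) P2=[0,0,2,2,1,6](6)
Move 8: P1 pit3 -> P1=[1,0,5,0,5,5](2) P2=[1,0,2,2,1,6](6)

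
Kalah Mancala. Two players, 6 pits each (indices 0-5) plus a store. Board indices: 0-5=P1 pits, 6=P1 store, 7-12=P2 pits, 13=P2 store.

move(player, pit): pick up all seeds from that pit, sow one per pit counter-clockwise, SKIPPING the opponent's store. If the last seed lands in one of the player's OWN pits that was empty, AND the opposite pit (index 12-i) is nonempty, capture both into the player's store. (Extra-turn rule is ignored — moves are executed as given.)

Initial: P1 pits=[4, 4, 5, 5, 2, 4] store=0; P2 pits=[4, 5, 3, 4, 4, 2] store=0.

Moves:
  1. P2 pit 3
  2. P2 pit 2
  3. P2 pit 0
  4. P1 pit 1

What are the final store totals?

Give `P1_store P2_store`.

Move 1: P2 pit3 -> P1=[5,4,5,5,2,4](0) P2=[4,5,3,0,5,3](1)
Move 2: P2 pit2 -> P1=[5,4,5,5,2,4](0) P2=[4,5,0,1,6,4](1)
Move 3: P2 pit0 -> P1=[5,4,5,5,2,4](0) P2=[0,6,1,2,7,4](1)
Move 4: P1 pit1 -> P1=[5,0,6,6,3,5](0) P2=[0,6,1,2,7,4](1)

Answer: 0 1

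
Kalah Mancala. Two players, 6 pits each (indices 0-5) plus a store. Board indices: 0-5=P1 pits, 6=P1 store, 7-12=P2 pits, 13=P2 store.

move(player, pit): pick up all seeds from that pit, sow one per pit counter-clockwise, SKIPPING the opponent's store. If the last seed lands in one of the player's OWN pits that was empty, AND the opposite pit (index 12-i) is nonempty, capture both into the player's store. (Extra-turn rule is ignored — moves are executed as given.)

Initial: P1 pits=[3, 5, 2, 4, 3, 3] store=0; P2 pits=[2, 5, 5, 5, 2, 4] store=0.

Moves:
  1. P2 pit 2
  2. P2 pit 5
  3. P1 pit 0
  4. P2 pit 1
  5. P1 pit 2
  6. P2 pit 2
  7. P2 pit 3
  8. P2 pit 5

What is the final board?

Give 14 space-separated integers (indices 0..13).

Answer: 2 8 1 8 6 5 1 2 0 0 0 5 0 5

Derivation:
Move 1: P2 pit2 -> P1=[4,5,2,4,3,3](0) P2=[2,5,0,6,3,5](1)
Move 2: P2 pit5 -> P1=[5,6,3,5,3,3](0) P2=[2,5,0,6,3,0](2)
Move 3: P1 pit0 -> P1=[0,7,4,6,4,4](0) P2=[2,5,0,6,3,0](2)
Move 4: P2 pit1 -> P1=[0,7,4,6,4,4](0) P2=[2,0,1,7,4,1](3)
Move 5: P1 pit2 -> P1=[0,7,0,7,5,5](1) P2=[2,0,1,7,4,1](3)
Move 6: P2 pit2 -> P1=[0,7,0,7,5,5](1) P2=[2,0,0,8,4,1](3)
Move 7: P2 pit3 -> P1=[1,8,1,8,6,5](1) P2=[2,0,0,0,5,2](4)
Move 8: P2 pit5 -> P1=[2,8,1,8,6,5](1) P2=[2,0,0,0,5,0](5)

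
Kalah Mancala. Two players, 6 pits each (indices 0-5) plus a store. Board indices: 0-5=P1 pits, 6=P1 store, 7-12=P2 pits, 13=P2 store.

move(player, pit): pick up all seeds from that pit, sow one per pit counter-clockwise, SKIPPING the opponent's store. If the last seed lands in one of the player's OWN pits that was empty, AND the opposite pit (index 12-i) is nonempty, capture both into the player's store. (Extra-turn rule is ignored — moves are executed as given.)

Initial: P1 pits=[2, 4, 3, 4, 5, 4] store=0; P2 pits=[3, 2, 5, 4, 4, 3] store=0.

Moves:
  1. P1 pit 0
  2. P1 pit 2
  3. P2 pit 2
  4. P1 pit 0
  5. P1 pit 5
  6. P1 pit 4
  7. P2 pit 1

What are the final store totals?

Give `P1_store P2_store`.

Answer: 3 1

Derivation:
Move 1: P1 pit0 -> P1=[0,5,4,4,5,4](0) P2=[3,2,5,4,4,3](0)
Move 2: P1 pit2 -> P1=[0,5,0,5,6,5](1) P2=[3,2,5,4,4,3](0)
Move 3: P2 pit2 -> P1=[1,5,0,5,6,5](1) P2=[3,2,0,5,5,4](1)
Move 4: P1 pit0 -> P1=[0,6,0,5,6,5](1) P2=[3,2,0,5,5,4](1)
Move 5: P1 pit5 -> P1=[0,6,0,5,6,0](2) P2=[4,3,1,6,5,4](1)
Move 6: P1 pit4 -> P1=[0,6,0,5,0,1](3) P2=[5,4,2,7,5,4](1)
Move 7: P2 pit1 -> P1=[0,6,0,5,0,1](3) P2=[5,0,3,8,6,5](1)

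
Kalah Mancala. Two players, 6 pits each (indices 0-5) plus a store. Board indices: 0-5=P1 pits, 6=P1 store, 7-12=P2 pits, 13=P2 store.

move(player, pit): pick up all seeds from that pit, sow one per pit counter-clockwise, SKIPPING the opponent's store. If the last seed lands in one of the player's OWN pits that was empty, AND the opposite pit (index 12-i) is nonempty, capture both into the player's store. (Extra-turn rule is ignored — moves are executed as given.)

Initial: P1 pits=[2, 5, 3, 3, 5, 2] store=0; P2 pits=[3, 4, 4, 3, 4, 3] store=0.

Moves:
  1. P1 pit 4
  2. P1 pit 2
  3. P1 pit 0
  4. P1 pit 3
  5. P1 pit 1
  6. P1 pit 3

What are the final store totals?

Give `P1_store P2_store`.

Answer: 7 0

Derivation:
Move 1: P1 pit4 -> P1=[2,5,3,3,0,3](1) P2=[4,5,5,3,4,3](0)
Move 2: P1 pit2 -> P1=[2,5,0,4,1,4](1) P2=[4,5,5,3,4,3](0)
Move 3: P1 pit0 -> P1=[0,6,0,4,1,4](5) P2=[4,5,5,0,4,3](0)
Move 4: P1 pit3 -> P1=[0,6,0,0,2,5](6) P2=[5,5,5,0,4,3](0)
Move 5: P1 pit1 -> P1=[0,0,1,1,3,6](7) P2=[6,5,5,0,4,3](0)
Move 6: P1 pit3 -> P1=[0,0,1,0,4,6](7) P2=[6,5,5,0,4,3](0)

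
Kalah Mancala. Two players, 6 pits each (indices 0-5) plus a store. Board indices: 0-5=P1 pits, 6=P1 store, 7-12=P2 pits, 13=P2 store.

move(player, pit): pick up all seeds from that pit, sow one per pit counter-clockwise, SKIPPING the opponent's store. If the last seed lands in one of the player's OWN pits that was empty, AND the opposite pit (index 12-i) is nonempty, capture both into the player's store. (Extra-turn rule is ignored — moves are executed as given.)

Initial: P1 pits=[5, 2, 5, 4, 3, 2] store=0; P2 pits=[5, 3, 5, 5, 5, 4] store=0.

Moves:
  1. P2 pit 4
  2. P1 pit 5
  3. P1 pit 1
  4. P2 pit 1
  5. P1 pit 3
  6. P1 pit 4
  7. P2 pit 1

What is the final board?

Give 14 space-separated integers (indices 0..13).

Move 1: P2 pit4 -> P1=[6,3,6,4,3,2](0) P2=[5,3,5,5,0,5](1)
Move 2: P1 pit5 -> P1=[6,3,6,4,3,0](1) P2=[6,3,5,5,0,5](1)
Move 3: P1 pit1 -> P1=[6,0,7,5,4,0](1) P2=[6,3,5,5,0,5](1)
Move 4: P2 pit1 -> P1=[6,0,7,5,4,0](1) P2=[6,0,6,6,1,5](1)
Move 5: P1 pit3 -> P1=[6,0,7,0,5,1](2) P2=[7,1,6,6,1,5](1)
Move 6: P1 pit4 -> P1=[6,0,7,0,0,2](3) P2=[8,2,7,6,1,5](1)
Move 7: P2 pit1 -> P1=[6,0,7,0,0,2](3) P2=[8,0,8,7,1,5](1)

Answer: 6 0 7 0 0 2 3 8 0 8 7 1 5 1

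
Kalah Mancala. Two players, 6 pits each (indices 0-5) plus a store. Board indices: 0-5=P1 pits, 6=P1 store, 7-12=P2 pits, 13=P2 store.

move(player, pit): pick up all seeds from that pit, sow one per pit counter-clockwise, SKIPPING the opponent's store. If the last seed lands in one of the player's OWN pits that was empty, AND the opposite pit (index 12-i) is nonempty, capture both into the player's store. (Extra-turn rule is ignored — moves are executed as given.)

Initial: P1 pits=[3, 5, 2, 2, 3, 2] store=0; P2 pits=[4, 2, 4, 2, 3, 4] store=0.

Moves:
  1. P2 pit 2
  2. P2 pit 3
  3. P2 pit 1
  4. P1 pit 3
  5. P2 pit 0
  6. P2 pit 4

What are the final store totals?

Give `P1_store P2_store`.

Move 1: P2 pit2 -> P1=[3,5,2,2,3,2](0) P2=[4,2,0,3,4,5](1)
Move 2: P2 pit3 -> P1=[3,5,2,2,3,2](0) P2=[4,2,0,0,5,6](2)
Move 3: P2 pit1 -> P1=[3,5,0,2,3,2](0) P2=[4,0,1,0,5,6](5)
Move 4: P1 pit3 -> P1=[3,5,0,0,4,3](0) P2=[4,0,1,0,5,6](5)
Move 5: P2 pit0 -> P1=[3,5,0,0,4,3](0) P2=[0,1,2,1,6,6](5)
Move 6: P2 pit4 -> P1=[4,6,1,1,4,3](0) P2=[0,1,2,1,0,7](6)

Answer: 0 6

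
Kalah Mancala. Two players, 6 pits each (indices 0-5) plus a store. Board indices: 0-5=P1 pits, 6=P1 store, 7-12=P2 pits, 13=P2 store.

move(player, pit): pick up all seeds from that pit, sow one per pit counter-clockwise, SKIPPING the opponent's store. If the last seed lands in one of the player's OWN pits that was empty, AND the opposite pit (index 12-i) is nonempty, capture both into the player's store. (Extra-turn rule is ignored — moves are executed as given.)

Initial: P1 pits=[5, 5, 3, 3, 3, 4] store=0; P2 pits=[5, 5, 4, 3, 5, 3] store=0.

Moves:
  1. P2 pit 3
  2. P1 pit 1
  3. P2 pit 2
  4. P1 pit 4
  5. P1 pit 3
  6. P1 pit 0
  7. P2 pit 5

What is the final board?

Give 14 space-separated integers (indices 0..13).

Move 1: P2 pit3 -> P1=[5,5,3,3,3,4](0) P2=[5,5,4,0,6,4](1)
Move 2: P1 pit1 -> P1=[5,0,4,4,4,5](1) P2=[5,5,4,0,6,4](1)
Move 3: P2 pit2 -> P1=[5,0,4,4,4,5](1) P2=[5,5,0,1,7,5](2)
Move 4: P1 pit4 -> P1=[5,0,4,4,0,6](2) P2=[6,6,0,1,7,5](2)
Move 5: P1 pit3 -> P1=[5,0,4,0,1,7](3) P2=[7,6,0,1,7,5](2)
Move 6: P1 pit0 -> P1=[0,1,5,1,2,8](3) P2=[7,6,0,1,7,5](2)
Move 7: P2 pit5 -> P1=[1,2,6,2,2,8](3) P2=[7,6,0,1,7,0](3)

Answer: 1 2 6 2 2 8 3 7 6 0 1 7 0 3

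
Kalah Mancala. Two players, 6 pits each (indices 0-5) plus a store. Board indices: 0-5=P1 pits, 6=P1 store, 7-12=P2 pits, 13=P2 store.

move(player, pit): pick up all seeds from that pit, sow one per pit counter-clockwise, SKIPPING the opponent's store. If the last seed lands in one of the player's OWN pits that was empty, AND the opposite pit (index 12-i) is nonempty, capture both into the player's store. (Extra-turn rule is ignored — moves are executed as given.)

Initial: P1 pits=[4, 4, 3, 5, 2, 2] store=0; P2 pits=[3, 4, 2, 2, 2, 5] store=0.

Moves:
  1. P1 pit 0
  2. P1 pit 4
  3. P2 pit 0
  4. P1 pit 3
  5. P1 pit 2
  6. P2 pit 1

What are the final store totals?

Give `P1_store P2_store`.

Move 1: P1 pit0 -> P1=[0,5,4,6,3,2](0) P2=[3,4,2,2,2,5](0)
Move 2: P1 pit4 -> P1=[0,5,4,6,0,3](1) P2=[4,4,2,2,2,5](0)
Move 3: P2 pit0 -> P1=[0,5,4,6,0,3](1) P2=[0,5,3,3,3,5](0)
Move 4: P1 pit3 -> P1=[0,5,4,0,1,4](2) P2=[1,6,4,3,3,5](0)
Move 5: P1 pit2 -> P1=[0,5,0,1,2,5](3) P2=[1,6,4,3,3,5](0)
Move 6: P2 pit1 -> P1=[1,5,0,1,2,5](3) P2=[1,0,5,4,4,6](1)

Answer: 3 1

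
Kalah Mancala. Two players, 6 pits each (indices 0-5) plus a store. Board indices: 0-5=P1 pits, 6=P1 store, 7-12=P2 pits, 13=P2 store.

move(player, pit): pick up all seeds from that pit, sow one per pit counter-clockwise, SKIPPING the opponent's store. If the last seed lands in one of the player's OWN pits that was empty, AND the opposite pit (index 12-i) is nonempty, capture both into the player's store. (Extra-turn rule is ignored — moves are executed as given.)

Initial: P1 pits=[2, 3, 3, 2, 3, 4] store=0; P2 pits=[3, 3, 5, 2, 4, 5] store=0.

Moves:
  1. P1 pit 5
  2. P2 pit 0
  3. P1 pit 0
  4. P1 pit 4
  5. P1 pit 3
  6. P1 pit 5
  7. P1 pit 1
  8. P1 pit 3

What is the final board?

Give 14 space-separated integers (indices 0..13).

Move 1: P1 pit5 -> P1=[2,3,3,2,3,0](1) P2=[4,4,6,2,4,5](0)
Move 2: P2 pit0 -> P1=[2,3,3,2,3,0](1) P2=[0,5,7,3,5,5](0)
Move 3: P1 pit0 -> P1=[0,4,4,2,3,0](1) P2=[0,5,7,3,5,5](0)
Move 4: P1 pit4 -> P1=[0,4,4,2,0,1](2) P2=[1,5,7,3,5,5](0)
Move 5: P1 pit3 -> P1=[0,4,4,0,1,2](2) P2=[1,5,7,3,5,5](0)
Move 6: P1 pit5 -> P1=[0,4,4,0,1,0](3) P2=[2,5,7,3,5,5](0)
Move 7: P1 pit1 -> P1=[0,0,5,1,2,0](6) P2=[0,5,7,3,5,5](0)
Move 8: P1 pit3 -> P1=[0,0,5,0,3,0](6) P2=[0,5,7,3,5,5](0)

Answer: 0 0 5 0 3 0 6 0 5 7 3 5 5 0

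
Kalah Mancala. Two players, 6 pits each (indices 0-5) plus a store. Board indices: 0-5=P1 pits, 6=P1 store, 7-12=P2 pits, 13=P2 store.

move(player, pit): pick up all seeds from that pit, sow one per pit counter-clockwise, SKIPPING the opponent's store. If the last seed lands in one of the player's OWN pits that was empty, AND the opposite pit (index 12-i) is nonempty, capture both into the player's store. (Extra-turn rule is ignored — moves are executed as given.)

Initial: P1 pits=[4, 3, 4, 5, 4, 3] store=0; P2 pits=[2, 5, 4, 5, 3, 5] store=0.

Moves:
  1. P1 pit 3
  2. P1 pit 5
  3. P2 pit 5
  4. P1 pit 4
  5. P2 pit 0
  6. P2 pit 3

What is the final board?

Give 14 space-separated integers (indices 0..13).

Move 1: P1 pit3 -> P1=[4,3,4,0,5,4](1) P2=[3,6,4,5,3,5](0)
Move 2: P1 pit5 -> P1=[4,3,4,0,5,0](2) P2=[4,7,5,5,3,5](0)
Move 3: P2 pit5 -> P1=[5,4,5,1,5,0](2) P2=[4,7,5,5,3,0](1)
Move 4: P1 pit4 -> P1=[5,4,5,1,0,1](3) P2=[5,8,6,5,3,0](1)
Move 5: P2 pit0 -> P1=[0,4,5,1,0,1](3) P2=[0,9,7,6,4,0](7)
Move 6: P2 pit3 -> P1=[1,5,6,1,0,1](3) P2=[0,9,7,0,5,1](8)

Answer: 1 5 6 1 0 1 3 0 9 7 0 5 1 8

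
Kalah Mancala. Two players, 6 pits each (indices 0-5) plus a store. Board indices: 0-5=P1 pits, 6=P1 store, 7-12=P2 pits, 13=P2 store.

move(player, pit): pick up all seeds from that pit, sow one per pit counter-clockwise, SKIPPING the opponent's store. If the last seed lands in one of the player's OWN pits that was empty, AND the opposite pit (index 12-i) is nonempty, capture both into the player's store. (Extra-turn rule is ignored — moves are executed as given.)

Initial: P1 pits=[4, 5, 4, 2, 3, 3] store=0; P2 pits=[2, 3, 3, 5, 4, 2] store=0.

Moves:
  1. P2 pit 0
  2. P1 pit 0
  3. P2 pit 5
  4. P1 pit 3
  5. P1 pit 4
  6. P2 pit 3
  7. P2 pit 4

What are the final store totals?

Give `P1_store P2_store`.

Answer: 2 3

Derivation:
Move 1: P2 pit0 -> P1=[4,5,4,2,3,3](0) P2=[0,4,4,5,4,2](0)
Move 2: P1 pit0 -> P1=[0,6,5,3,4,3](0) P2=[0,4,4,5,4,2](0)
Move 3: P2 pit5 -> P1=[1,6,5,3,4,3](0) P2=[0,4,4,5,4,0](1)
Move 4: P1 pit3 -> P1=[1,6,5,0,5,4](1) P2=[0,4,4,5,4,0](1)
Move 5: P1 pit4 -> P1=[1,6,5,0,0,5](2) P2=[1,5,5,5,4,0](1)
Move 6: P2 pit3 -> P1=[2,7,5,0,0,5](2) P2=[1,5,5,0,5,1](2)
Move 7: P2 pit4 -> P1=[3,8,6,0,0,5](2) P2=[1,5,5,0,0,2](3)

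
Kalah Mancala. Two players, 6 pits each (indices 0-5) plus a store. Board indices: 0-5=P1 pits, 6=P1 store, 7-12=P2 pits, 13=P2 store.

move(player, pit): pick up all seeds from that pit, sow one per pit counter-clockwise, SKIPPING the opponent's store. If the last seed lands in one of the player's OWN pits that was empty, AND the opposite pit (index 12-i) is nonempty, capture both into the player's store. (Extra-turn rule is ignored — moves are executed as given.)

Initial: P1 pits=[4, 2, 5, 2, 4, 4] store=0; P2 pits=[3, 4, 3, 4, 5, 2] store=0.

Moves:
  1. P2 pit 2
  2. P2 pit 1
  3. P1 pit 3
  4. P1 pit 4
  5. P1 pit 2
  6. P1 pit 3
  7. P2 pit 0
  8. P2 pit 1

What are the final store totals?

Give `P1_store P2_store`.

Answer: 2 0

Derivation:
Move 1: P2 pit2 -> P1=[4,2,5,2,4,4](0) P2=[3,4,0,5,6,3](0)
Move 2: P2 pit1 -> P1=[4,2,5,2,4,4](0) P2=[3,0,1,6,7,4](0)
Move 3: P1 pit3 -> P1=[4,2,5,0,5,5](0) P2=[3,0,1,6,7,4](0)
Move 4: P1 pit4 -> P1=[4,2,5,0,0,6](1) P2=[4,1,2,6,7,4](0)
Move 5: P1 pit2 -> P1=[4,2,0,1,1,7](2) P2=[5,1,2,6,7,4](0)
Move 6: P1 pit3 -> P1=[4,2,0,0,2,7](2) P2=[5,1,2,6,7,4](0)
Move 7: P2 pit0 -> P1=[4,2,0,0,2,7](2) P2=[0,2,3,7,8,5](0)
Move 8: P2 pit1 -> P1=[4,2,0,0,2,7](2) P2=[0,0,4,8,8,5](0)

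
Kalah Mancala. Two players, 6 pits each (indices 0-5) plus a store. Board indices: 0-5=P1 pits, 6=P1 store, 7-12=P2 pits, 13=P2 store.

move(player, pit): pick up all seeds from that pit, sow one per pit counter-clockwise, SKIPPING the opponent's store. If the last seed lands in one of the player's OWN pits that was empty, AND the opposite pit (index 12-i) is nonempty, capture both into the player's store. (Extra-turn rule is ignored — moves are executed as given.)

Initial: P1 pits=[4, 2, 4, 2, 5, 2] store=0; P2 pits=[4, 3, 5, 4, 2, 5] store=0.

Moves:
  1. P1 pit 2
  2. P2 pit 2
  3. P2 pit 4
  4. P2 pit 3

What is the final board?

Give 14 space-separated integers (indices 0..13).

Move 1: P1 pit2 -> P1=[4,2,0,3,6,3](1) P2=[4,3,5,4,2,5](0)
Move 2: P2 pit2 -> P1=[5,2,0,3,6,3](1) P2=[4,3,0,5,3,6](1)
Move 3: P2 pit4 -> P1=[6,2,0,3,6,3](1) P2=[4,3,0,5,0,7](2)
Move 4: P2 pit3 -> P1=[7,3,0,3,6,3](1) P2=[4,3,0,0,1,8](3)

Answer: 7 3 0 3 6 3 1 4 3 0 0 1 8 3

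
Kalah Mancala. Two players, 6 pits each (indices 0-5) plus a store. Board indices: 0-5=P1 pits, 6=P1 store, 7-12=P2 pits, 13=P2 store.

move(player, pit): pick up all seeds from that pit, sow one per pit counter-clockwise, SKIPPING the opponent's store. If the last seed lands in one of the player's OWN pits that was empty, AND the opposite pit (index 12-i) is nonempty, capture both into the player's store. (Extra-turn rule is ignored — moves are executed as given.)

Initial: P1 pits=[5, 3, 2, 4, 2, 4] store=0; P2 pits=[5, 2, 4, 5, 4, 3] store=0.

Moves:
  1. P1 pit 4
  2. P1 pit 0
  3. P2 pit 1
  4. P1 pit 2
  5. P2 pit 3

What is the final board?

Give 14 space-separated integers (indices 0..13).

Move 1: P1 pit4 -> P1=[5,3,2,4,0,5](1) P2=[5,2,4,5,4,3](0)
Move 2: P1 pit0 -> P1=[0,4,3,5,1,6](1) P2=[5,2,4,5,4,3](0)
Move 3: P2 pit1 -> P1=[0,4,3,5,1,6](1) P2=[5,0,5,6,4,3](0)
Move 4: P1 pit2 -> P1=[0,4,0,6,2,7](1) P2=[5,0,5,6,4,3](0)
Move 5: P2 pit3 -> P1=[1,5,1,6,2,7](1) P2=[5,0,5,0,5,4](1)

Answer: 1 5 1 6 2 7 1 5 0 5 0 5 4 1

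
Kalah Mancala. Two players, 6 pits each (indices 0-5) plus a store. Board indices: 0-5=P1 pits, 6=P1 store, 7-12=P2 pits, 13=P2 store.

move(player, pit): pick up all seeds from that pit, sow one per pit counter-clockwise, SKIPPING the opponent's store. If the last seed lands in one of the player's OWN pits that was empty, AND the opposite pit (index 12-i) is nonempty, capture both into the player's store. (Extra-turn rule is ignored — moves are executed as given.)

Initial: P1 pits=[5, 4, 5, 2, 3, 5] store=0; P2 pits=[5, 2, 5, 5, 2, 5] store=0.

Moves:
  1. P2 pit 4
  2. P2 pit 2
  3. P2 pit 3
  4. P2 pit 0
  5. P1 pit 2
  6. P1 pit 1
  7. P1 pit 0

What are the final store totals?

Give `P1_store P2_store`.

Answer: 3 3

Derivation:
Move 1: P2 pit4 -> P1=[5,4,5,2,3,5](0) P2=[5,2,5,5,0,6](1)
Move 2: P2 pit2 -> P1=[6,4,5,2,3,5](0) P2=[5,2,0,6,1,7](2)
Move 3: P2 pit3 -> P1=[7,5,6,2,3,5](0) P2=[5,2,0,0,2,8](3)
Move 4: P2 pit0 -> P1=[7,5,6,2,3,5](0) P2=[0,3,1,1,3,9](3)
Move 5: P1 pit2 -> P1=[7,5,0,3,4,6](1) P2=[1,4,1,1,3,9](3)
Move 6: P1 pit1 -> P1=[7,0,1,4,5,7](2) P2=[1,4,1,1,3,9](3)
Move 7: P1 pit0 -> P1=[0,1,2,5,6,8](3) P2=[2,4,1,1,3,9](3)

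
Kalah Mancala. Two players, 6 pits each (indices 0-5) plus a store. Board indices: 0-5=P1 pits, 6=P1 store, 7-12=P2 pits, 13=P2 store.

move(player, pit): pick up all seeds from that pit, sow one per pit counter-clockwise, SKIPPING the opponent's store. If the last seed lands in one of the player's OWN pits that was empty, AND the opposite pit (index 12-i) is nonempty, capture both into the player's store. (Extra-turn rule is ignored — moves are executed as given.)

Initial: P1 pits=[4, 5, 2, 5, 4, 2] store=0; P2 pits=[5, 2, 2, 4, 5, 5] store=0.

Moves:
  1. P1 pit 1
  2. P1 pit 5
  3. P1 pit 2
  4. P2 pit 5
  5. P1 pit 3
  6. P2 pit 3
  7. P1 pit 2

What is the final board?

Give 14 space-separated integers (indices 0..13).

Answer: 6 2 0 0 7 1 14 1 4 0 0 7 1 2

Derivation:
Move 1: P1 pit1 -> P1=[4,0,3,6,5,3](1) P2=[5,2,2,4,5,5](0)
Move 2: P1 pit5 -> P1=[4,0,3,6,5,0](2) P2=[6,3,2,4,5,5](0)
Move 3: P1 pit2 -> P1=[4,0,0,7,6,0](9) P2=[0,3,2,4,5,5](0)
Move 4: P2 pit5 -> P1=[5,1,1,8,6,0](9) P2=[0,3,2,4,5,0](1)
Move 5: P1 pit3 -> P1=[5,1,1,0,7,1](10) P2=[1,4,3,5,6,0](1)
Move 6: P2 pit3 -> P1=[6,2,1,0,7,1](10) P2=[1,4,3,0,7,1](2)
Move 7: P1 pit2 -> P1=[6,2,0,0,7,1](14) P2=[1,4,0,0,7,1](2)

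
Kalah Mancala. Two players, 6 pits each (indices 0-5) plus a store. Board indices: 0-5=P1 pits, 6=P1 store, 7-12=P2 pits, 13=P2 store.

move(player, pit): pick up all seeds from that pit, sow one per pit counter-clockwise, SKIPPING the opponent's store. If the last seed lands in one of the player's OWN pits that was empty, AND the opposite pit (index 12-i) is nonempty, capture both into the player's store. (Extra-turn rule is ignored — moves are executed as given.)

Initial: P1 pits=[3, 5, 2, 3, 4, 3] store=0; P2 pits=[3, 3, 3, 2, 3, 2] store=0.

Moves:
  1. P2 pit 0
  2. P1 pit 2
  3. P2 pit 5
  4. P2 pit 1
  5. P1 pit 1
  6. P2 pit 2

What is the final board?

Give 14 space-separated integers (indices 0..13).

Answer: 1 0 1 5 6 4 1 0 0 0 5 5 1 7

Derivation:
Move 1: P2 pit0 -> P1=[3,5,2,3,4,3](0) P2=[0,4,4,3,3,2](0)
Move 2: P1 pit2 -> P1=[3,5,0,4,5,3](0) P2=[0,4,4,3,3,2](0)
Move 3: P2 pit5 -> P1=[4,5,0,4,5,3](0) P2=[0,4,4,3,3,0](1)
Move 4: P2 pit1 -> P1=[0,5,0,4,5,3](0) P2=[0,0,5,4,4,0](6)
Move 5: P1 pit1 -> P1=[0,0,1,5,6,4](1) P2=[0,0,5,4,4,0](6)
Move 6: P2 pit2 -> P1=[1,0,1,5,6,4](1) P2=[0,0,0,5,5,1](7)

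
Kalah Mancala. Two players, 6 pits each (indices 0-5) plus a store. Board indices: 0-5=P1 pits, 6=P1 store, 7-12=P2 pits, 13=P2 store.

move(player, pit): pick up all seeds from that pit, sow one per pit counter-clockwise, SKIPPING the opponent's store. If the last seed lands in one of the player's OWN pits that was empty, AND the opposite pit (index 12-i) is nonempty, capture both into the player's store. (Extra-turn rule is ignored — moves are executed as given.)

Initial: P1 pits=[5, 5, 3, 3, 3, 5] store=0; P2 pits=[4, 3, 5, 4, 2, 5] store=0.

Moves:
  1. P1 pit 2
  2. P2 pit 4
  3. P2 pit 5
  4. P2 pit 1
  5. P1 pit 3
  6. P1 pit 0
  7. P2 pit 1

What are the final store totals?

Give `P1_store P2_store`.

Answer: 2 9

Derivation:
Move 1: P1 pit2 -> P1=[5,5,0,4,4,6](0) P2=[4,3,5,4,2,5](0)
Move 2: P2 pit4 -> P1=[5,5,0,4,4,6](0) P2=[4,3,5,4,0,6](1)
Move 3: P2 pit5 -> P1=[6,6,1,5,5,6](0) P2=[4,3,5,4,0,0](2)
Move 4: P2 pit1 -> P1=[6,0,1,5,5,6](0) P2=[4,0,6,5,0,0](9)
Move 5: P1 pit3 -> P1=[6,0,1,0,6,7](1) P2=[5,1,6,5,0,0](9)
Move 6: P1 pit0 -> P1=[0,1,2,1,7,8](2) P2=[5,1,6,5,0,0](9)
Move 7: P2 pit1 -> P1=[0,1,2,1,7,8](2) P2=[5,0,7,5,0,0](9)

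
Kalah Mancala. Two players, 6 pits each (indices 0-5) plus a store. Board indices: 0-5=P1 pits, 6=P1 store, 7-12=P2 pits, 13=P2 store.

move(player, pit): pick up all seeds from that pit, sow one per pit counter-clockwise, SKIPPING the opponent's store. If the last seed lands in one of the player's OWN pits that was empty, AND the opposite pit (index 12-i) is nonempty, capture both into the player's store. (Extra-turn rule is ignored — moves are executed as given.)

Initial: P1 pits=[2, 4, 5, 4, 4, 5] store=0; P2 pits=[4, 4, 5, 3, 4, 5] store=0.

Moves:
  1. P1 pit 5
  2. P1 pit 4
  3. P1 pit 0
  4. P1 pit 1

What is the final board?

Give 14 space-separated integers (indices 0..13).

Move 1: P1 pit5 -> P1=[2,4,5,4,4,0](1) P2=[5,5,6,4,4,5](0)
Move 2: P1 pit4 -> P1=[2,4,5,4,0,1](2) P2=[6,6,6,4,4,5](0)
Move 3: P1 pit0 -> P1=[0,5,6,4,0,1](2) P2=[6,6,6,4,4,5](0)
Move 4: P1 pit1 -> P1=[0,0,7,5,1,2](3) P2=[6,6,6,4,4,5](0)

Answer: 0 0 7 5 1 2 3 6 6 6 4 4 5 0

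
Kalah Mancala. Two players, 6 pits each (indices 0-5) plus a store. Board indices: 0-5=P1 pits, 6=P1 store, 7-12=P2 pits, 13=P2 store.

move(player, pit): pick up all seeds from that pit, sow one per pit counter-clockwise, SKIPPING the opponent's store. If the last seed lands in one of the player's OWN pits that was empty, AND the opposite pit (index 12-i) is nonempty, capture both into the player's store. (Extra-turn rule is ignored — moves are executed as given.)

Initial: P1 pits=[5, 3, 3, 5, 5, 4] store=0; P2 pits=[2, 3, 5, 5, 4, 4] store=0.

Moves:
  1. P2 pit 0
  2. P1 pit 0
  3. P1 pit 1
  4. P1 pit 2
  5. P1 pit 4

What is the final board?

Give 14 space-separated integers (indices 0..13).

Move 1: P2 pit0 -> P1=[5,3,3,5,5,4](0) P2=[0,4,6,5,4,4](0)
Move 2: P1 pit0 -> P1=[0,4,4,6,6,5](0) P2=[0,4,6,5,4,4](0)
Move 3: P1 pit1 -> P1=[0,0,5,7,7,6](0) P2=[0,4,6,5,4,4](0)
Move 4: P1 pit2 -> P1=[0,0,0,8,8,7](1) P2=[1,4,6,5,4,4](0)
Move 5: P1 pit4 -> P1=[0,0,0,8,0,8](2) P2=[2,5,7,6,5,5](0)

Answer: 0 0 0 8 0 8 2 2 5 7 6 5 5 0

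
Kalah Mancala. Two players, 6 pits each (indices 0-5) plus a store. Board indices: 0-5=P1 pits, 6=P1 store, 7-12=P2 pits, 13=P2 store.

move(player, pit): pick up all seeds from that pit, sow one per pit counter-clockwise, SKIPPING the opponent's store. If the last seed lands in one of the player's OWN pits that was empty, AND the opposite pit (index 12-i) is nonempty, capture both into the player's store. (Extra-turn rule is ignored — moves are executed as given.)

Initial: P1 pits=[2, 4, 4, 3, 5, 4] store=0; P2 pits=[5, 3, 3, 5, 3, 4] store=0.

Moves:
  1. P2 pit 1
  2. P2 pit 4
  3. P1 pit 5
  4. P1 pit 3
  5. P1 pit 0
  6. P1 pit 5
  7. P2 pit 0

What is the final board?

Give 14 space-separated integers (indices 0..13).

Answer: 0 6 5 0 6 0 9 0 2 1 7 1 6 2

Derivation:
Move 1: P2 pit1 -> P1=[2,4,4,3,5,4](0) P2=[5,0,4,6,4,4](0)
Move 2: P2 pit4 -> P1=[3,5,4,3,5,4](0) P2=[5,0,4,6,0,5](1)
Move 3: P1 pit5 -> P1=[3,5,4,3,5,0](1) P2=[6,1,5,6,0,5](1)
Move 4: P1 pit3 -> P1=[3,5,4,0,6,1](2) P2=[6,1,5,6,0,5](1)
Move 5: P1 pit0 -> P1=[0,6,5,0,6,1](8) P2=[6,1,0,6,0,5](1)
Move 6: P1 pit5 -> P1=[0,6,5,0,6,0](9) P2=[6,1,0,6,0,5](1)
Move 7: P2 pit0 -> P1=[0,6,5,0,6,0](9) P2=[0,2,1,7,1,6](2)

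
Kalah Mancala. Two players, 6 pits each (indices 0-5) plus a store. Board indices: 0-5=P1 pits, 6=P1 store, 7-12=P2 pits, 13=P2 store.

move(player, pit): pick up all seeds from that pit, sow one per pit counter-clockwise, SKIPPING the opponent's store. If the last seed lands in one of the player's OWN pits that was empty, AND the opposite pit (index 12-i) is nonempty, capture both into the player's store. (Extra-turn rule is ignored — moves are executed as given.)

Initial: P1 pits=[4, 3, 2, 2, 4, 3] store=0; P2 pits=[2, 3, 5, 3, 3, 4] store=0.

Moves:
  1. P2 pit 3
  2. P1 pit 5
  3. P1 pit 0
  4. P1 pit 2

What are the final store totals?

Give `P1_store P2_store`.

Answer: 5 1

Derivation:
Move 1: P2 pit3 -> P1=[4,3,2,2,4,3](0) P2=[2,3,5,0,4,5](1)
Move 2: P1 pit5 -> P1=[4,3,2,2,4,0](1) P2=[3,4,5,0,4,5](1)
Move 3: P1 pit0 -> P1=[0,4,3,3,5,0](1) P2=[3,4,5,0,4,5](1)
Move 4: P1 pit2 -> P1=[0,4,0,4,6,0](5) P2=[0,4,5,0,4,5](1)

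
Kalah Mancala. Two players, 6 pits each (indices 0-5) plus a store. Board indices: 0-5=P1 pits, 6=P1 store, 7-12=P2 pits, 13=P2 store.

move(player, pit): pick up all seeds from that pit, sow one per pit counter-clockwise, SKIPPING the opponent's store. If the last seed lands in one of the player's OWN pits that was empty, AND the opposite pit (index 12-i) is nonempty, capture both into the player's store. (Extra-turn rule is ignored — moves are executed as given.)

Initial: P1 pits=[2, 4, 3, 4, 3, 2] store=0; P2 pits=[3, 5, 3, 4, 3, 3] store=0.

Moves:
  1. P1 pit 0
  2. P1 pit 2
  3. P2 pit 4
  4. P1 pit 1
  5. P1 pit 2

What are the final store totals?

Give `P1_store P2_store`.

Answer: 2 1

Derivation:
Move 1: P1 pit0 -> P1=[0,5,4,4,3,2](0) P2=[3,5,3,4,3,3](0)
Move 2: P1 pit2 -> P1=[0,5,0,5,4,3](1) P2=[3,5,3,4,3,3](0)
Move 3: P2 pit4 -> P1=[1,5,0,5,4,3](1) P2=[3,5,3,4,0,4](1)
Move 4: P1 pit1 -> P1=[1,0,1,6,5,4](2) P2=[3,5,3,4,0,4](1)
Move 5: P1 pit2 -> P1=[1,0,0,7,5,4](2) P2=[3,5,3,4,0,4](1)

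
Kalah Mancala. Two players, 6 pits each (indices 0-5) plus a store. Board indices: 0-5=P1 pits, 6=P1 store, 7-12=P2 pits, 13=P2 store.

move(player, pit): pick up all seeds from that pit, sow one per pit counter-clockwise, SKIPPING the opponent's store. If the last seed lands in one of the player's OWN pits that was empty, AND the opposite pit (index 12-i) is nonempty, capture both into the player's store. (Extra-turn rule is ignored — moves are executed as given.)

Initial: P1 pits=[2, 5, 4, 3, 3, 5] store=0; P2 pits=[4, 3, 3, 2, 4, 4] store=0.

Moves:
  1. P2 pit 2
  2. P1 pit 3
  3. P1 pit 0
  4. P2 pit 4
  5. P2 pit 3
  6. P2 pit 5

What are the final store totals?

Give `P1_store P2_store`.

Move 1: P2 pit2 -> P1=[2,5,4,3,3,5](0) P2=[4,3,0,3,5,5](0)
Move 2: P1 pit3 -> P1=[2,5,4,0,4,6](1) P2=[4,3,0,3,5,5](0)
Move 3: P1 pit0 -> P1=[0,6,5,0,4,6](1) P2=[4,3,0,3,5,5](0)
Move 4: P2 pit4 -> P1=[1,7,6,0,4,6](1) P2=[4,3,0,3,0,6](1)
Move 5: P2 pit3 -> P1=[1,7,6,0,4,6](1) P2=[4,3,0,0,1,7](2)
Move 6: P2 pit5 -> P1=[2,8,7,1,5,7](1) P2=[4,3,0,0,1,0](3)

Answer: 1 3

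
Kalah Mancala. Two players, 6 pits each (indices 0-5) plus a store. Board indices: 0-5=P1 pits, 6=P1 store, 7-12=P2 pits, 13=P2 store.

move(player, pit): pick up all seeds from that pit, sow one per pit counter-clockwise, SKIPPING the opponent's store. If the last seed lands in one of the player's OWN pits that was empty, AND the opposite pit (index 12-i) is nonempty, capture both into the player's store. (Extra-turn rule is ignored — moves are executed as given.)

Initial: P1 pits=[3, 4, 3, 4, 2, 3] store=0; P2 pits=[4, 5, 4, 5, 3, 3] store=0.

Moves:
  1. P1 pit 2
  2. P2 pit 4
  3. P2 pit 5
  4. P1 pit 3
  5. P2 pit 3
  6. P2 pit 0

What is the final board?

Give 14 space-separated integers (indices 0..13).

Answer: 6 6 1 0 4 5 1 0 7 5 1 2 2 3

Derivation:
Move 1: P1 pit2 -> P1=[3,4,0,5,3,4](0) P2=[4,5,4,5,3,3](0)
Move 2: P2 pit4 -> P1=[4,4,0,5,3,4](0) P2=[4,5,4,5,0,4](1)
Move 3: P2 pit5 -> P1=[5,5,1,5,3,4](0) P2=[4,5,4,5,0,0](2)
Move 4: P1 pit3 -> P1=[5,5,1,0,4,5](1) P2=[5,6,4,5,0,0](2)
Move 5: P2 pit3 -> P1=[6,6,1,0,4,5](1) P2=[5,6,4,0,1,1](3)
Move 6: P2 pit0 -> P1=[6,6,1,0,4,5](1) P2=[0,7,5,1,2,2](3)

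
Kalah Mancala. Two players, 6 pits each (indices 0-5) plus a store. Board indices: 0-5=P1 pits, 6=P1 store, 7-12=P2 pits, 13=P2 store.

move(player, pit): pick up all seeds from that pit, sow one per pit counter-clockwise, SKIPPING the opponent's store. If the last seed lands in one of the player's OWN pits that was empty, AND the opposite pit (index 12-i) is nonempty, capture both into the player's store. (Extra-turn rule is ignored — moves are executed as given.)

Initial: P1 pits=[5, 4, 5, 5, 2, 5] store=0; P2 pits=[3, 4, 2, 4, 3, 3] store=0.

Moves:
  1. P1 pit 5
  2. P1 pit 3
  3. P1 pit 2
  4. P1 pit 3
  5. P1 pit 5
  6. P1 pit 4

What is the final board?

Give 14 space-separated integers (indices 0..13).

Move 1: P1 pit5 -> P1=[5,4,5,5,2,0](1) P2=[4,5,3,5,3,3](0)
Move 2: P1 pit3 -> P1=[5,4,5,0,3,1](2) P2=[5,6,3,5,3,3](0)
Move 3: P1 pit2 -> P1=[5,4,0,1,4,2](3) P2=[6,6,3,5,3,3](0)
Move 4: P1 pit3 -> P1=[5,4,0,0,5,2](3) P2=[6,6,3,5,3,3](0)
Move 5: P1 pit5 -> P1=[5,4,0,0,5,0](4) P2=[7,6,3,5,3,3](0)
Move 6: P1 pit4 -> P1=[5,4,0,0,0,1](5) P2=[8,7,4,5,3,3](0)

Answer: 5 4 0 0 0 1 5 8 7 4 5 3 3 0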